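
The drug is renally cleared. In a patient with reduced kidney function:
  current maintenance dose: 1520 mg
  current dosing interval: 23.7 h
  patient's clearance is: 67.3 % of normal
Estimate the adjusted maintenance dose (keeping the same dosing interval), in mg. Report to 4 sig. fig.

1023 mg

To keep the same average steady-state level, dosing rate must scale with clearance.
CL ratio = 67.3 / 100 = 0.6730
New dose (same interval) = 1520 × 0.6730 = 1023 mg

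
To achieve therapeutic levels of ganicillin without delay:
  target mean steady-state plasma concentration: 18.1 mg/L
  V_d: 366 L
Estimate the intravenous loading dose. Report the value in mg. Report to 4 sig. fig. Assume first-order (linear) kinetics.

6625 mg

LD = Css × Vd = 18.1 × 366 = 6625 mg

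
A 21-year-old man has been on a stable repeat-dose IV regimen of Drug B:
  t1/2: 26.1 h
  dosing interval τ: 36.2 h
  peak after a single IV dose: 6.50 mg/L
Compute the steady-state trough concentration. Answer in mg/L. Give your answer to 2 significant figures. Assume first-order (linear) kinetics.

k = ln2 / t½ = 0.693147 / 26.1 = 0.02656 h⁻¹
e^(−kτ) = e^(−0.02656 × 36.2) = 0.3823
Accumulation ratio R = 1 / (1 − e^(−kτ)) = 1 / (1 − 0.3823) = 1.619
Steady-state trough = C₀ × R × e^(−kτ) = 6.50 × 1.619 × 0.3823 = 4.023 mg/L

4.0 mg/L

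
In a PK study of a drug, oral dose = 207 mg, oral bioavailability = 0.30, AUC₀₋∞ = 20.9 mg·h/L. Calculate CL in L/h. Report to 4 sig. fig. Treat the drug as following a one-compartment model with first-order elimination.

CL = F·Dose / AUC = 0.30 × 207 / 20.9 = 2.971 L/h

2.971 L/h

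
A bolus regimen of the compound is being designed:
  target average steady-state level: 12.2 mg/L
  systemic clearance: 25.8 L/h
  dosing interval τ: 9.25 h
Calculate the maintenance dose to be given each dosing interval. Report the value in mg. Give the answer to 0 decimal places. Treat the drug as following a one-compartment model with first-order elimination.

At steady state, Dose/τ = Css × CL.
Dose = Css × CL × τ = 12.2 × 25.80 × 9.25 = 2912 mg

2912 mg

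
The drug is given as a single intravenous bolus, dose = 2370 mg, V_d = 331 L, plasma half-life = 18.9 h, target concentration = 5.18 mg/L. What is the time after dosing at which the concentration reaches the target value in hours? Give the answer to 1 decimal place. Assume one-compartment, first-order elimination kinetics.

8.8 h

C₀ = Dose / Vd = 2370 / 331 = 7.160 mg/L
k = ln2 / t½ = 0.693147 / 18.9 = 0.03667 h⁻¹
t = ln(C₀ / C) / k = ln(7.160 / 5.18) / 0.03667
  = ln(1.382) / 0.03667 = 0.3235 / 0.03667 = 8.822 h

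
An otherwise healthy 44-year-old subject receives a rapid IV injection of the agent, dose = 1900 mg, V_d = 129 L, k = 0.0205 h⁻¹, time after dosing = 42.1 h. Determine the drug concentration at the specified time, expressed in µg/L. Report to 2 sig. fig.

6200 µg/L

C₀ = Dose / Vd = 1900 / 129 = 14.73 mg/L
C = C₀ · e^(−k·t) = 14.73 × e^(−0.02050 × 42.1)
  = 14.73 × 0.4219 = 6.215 mg/L
Convert: 6.215 mg/L × 1000 = 6215 µg/L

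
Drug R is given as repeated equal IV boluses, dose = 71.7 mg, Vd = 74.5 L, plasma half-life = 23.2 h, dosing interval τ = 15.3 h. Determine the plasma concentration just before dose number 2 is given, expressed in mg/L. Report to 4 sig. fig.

C₀ per dose = Dose / Vd = 71.7 / 74.5 = 0.9624 mg/L
k = ln2 / t½ = 0.693147 / 23.2 = 0.02988 h⁻¹
Fraction remaining after one interval: r = e^(−kτ) = e^(−0.02988 × 15.3) = 0.6331
Before dose 2, 1 dose has been given (aged 1τ).
C_trough = C₀ × r = 0.9624 × 0.6331 = 0.6093 mg/L

0.6093 mg/L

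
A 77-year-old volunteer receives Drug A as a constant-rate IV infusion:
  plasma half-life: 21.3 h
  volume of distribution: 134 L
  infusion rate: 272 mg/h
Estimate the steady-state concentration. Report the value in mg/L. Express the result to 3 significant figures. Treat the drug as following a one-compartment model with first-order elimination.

62.4 mg/L

k = ln2 / t½ = 0.693147 / 21.3 = 0.03254 h⁻¹
CL = k × Vd = 0.03254 × 134 = 4.360 L/h
At steady state Css = R₀ / CL = 272 / 4.360 = 62.39 mg/L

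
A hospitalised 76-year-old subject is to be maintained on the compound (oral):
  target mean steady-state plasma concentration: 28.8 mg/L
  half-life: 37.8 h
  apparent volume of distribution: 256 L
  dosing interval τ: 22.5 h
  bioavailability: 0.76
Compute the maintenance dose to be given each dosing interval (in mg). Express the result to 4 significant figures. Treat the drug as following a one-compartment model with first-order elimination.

4003 mg

k = ln2 / t½ = 0.693147 / 37.8 = 0.01834 h⁻¹
CL = k × Vd = 0.01834 × 256 = 4.695 L/h
At steady state, F × (Dose/τ) = Css × CL.
Dose = Css × CL × τ / F = 28.8 × 4.695 × 22.5 / 0.76 = 4003 mg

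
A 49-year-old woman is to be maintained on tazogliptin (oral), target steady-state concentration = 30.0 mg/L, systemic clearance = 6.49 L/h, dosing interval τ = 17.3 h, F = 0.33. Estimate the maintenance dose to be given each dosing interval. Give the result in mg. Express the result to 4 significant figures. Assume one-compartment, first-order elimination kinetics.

10210 mg

At steady state, F × (Dose/τ) = Css × CL.
Dose = Css × CL × τ / F = 30.0 × 6.490 × 17.3 / 0.33 = 10210 mg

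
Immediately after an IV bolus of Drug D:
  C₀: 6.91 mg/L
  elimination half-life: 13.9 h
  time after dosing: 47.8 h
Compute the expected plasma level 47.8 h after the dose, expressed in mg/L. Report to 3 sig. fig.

k = ln2 / t½ = 0.693147 / 13.9 = 0.04987 h⁻¹
C = C₀ · e^(−k·t) = 6.910 × e^(−0.04987 × 47.8)
  = 6.910 × 0.09220 = 0.6371 mg/L

0.637 mg/L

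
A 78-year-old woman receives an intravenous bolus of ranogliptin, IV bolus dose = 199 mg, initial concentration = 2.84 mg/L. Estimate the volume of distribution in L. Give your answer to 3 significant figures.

Vd = Dose / C₀ = 199.0 / 2.84 = 70.07 L

70.1 L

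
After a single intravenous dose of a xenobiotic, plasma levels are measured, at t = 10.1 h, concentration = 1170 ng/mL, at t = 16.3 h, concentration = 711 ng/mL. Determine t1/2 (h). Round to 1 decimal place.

8.6 h

k = ln(C₁/C₂) / (t₂ − t₁) = ln(1170/711) / (16.3 − 10.1)
  = 0.4981 / 6.200 = 0.08034 h⁻¹
t½ = ln2 / k = 0.693147 / 0.08034 = 8.628 h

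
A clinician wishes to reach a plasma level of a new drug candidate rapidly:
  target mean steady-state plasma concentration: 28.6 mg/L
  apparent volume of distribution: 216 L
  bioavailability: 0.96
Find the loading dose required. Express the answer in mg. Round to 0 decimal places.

LD = Css × Vd / F = 28.6 × 216 / 0.96 = 6435 mg

6435 mg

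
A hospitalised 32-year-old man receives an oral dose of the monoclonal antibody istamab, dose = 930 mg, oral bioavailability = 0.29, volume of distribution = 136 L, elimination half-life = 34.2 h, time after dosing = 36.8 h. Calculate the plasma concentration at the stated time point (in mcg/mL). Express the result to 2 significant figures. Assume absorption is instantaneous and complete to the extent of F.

0.94 mcg/mL

Amount reaching circulation = F × Dose = 0.29 × 930.0 = 269.7 mg
C₀ = F·Dose / Vd = 269.7 / 136 = 1.983 mg/L
k = ln2 / t½ = 0.693147 / 34.2 = 0.02027 h⁻¹
C = C₀ · e^(−k·t) = 1.983 × e^(−0.02027 × 36.8)
  = 1.983 × 0.4743 = 0.9405 mg/L
(0.9405 mg/L = 0.9405 mcg/mL)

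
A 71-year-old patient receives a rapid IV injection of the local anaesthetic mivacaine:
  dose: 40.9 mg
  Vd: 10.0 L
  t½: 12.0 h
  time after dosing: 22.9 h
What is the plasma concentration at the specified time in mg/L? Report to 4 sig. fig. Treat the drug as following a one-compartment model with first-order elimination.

C₀ = Dose / Vd = 40.90 / 10.0 = 4.090 mg/L
k = ln2 / t½ = 0.693147 / 12.0 = 0.05776 h⁻¹
C = C₀ · e^(−k·t) = 4.090 × e^(−0.05776 × 22.9)
  = 4.090 × 0.2664 = 1.090 mg/L

1.090 mg/L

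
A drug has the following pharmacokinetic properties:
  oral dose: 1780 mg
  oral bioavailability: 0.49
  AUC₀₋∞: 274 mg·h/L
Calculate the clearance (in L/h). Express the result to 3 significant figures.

CL = F·Dose / AUC = 0.49 × 1780 / 274 = 3.183 L/h

3.18 L/h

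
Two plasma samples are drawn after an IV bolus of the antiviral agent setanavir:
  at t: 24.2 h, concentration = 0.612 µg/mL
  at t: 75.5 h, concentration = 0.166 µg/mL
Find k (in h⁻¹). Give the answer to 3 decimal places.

k = ln(C₁/C₂) / (t₂ − t₁) = ln(0.612/0.166) / (75.5 − 24.2)
  = 1.305 / 51.30 = 0.02544 h⁻¹

0.025 h⁻¹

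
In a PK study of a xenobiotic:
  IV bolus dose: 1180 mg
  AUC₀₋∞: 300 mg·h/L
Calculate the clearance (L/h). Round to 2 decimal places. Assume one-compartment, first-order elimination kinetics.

3.93 L/h

CL = Dose / AUC = 1180 / 300 = 3.933 L/h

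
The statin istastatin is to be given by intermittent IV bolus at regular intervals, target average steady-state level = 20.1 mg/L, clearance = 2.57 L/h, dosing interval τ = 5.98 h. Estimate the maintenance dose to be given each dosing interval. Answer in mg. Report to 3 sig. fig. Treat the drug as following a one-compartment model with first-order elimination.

309 mg

At steady state, Dose/τ = Css × CL.
Dose = Css × CL × τ = 20.1 × 2.570 × 5.98 = 308.9 mg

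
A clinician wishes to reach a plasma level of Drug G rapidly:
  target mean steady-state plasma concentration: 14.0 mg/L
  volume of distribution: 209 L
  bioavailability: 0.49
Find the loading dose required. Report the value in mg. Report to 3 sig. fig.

LD = Css × Vd / F = 14.0 × 209 / 0.49 = 5971 mg

5970 mg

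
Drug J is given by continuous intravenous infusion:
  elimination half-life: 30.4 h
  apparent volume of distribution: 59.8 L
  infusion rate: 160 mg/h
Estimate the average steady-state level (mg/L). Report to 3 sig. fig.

k = ln2 / t½ = 0.693147 / 30.4 = 0.02280 h⁻¹
CL = k × Vd = 0.02280 × 59.8 = 1.363 L/h
At steady state Css = R₀ / CL = 160 / 1.363 = 117.4 mg/L

117 mg/L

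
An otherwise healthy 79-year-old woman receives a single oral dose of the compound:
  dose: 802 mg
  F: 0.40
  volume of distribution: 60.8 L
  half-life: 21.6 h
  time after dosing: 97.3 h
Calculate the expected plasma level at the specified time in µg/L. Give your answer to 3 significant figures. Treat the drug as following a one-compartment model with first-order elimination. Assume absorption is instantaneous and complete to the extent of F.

Amount reaching circulation = F × Dose = 0.40 × 802.0 = 320.8 mg
C₀ = F·Dose / Vd = 320.8 / 60.8 = 5.276 mg/L
k = ln2 / t½ = 0.693147 / 21.6 = 0.03209 h⁻¹
C = C₀ · e^(−k·t) = 5.276 × e^(−0.03209 × 97.3)
  = 5.276 × 0.04405 = 0.2324 mg/L
Convert: 0.2324 mg/L × 1000 = 232.4 µg/L

232 µg/L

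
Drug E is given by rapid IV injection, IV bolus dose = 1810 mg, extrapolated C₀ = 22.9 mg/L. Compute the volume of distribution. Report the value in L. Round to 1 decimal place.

79.0 L

Vd = Dose / C₀ = 1810 / 22.9 = 79.04 L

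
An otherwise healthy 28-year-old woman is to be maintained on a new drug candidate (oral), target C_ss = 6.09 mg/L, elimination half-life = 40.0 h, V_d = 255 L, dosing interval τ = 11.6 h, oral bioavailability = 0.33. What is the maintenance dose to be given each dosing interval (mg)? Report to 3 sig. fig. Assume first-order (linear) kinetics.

946 mg

k = ln2 / t½ = 0.693147 / 40.0 = 0.01733 h⁻¹
CL = k × Vd = 0.01733 × 255 = 4.419 L/h
At steady state, F × (Dose/τ) = Css × CL.
Dose = Css × CL × τ / F = 6.09 × 4.419 × 11.6 / 0.33 = 946.0 mg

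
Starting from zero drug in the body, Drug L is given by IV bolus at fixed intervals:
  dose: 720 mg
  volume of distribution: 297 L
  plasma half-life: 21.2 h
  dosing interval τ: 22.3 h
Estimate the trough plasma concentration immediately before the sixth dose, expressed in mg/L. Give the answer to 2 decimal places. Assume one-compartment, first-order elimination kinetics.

2.20 mg/L

C₀ per dose = Dose / Vd = 720 / 297 = 2.424 mg/L
k = ln2 / t½ = 0.693147 / 21.2 = 0.03270 h⁻¹
Fraction remaining after one interval: r = e^(−kτ) = e^(−0.03270 × 22.3) = 0.4823
Before dose 6, 5 doses have been given (aged 1τ, 2τ, 3τ, 4τ, 5τ).
C_trough = C₀ × (r + r² + … + r^5) = C₀ × r(1−r^5)/(1−r)
        = 2.424 × 0.4823 × (1 − 0.02610) / (1 − 0.4823) = 2.199 mg/L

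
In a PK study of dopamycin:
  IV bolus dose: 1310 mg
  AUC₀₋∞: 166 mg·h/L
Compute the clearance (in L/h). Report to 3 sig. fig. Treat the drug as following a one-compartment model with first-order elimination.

CL = Dose / AUC = 1310 / 166 = 7.892 L/h

7.89 L/h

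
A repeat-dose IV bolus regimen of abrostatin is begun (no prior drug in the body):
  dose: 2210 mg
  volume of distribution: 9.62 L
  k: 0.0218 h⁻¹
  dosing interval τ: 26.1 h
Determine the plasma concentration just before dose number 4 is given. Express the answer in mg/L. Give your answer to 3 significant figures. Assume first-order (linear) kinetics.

C₀ per dose = Dose / Vd = 2210 / 9.62 = 229.7 mg/L
Fraction remaining after one interval: r = e^(−kτ) = e^(−0.02180 × 26.1) = 0.5661
Before dose 4, 3 doses have been given (aged 1τ, 2τ, 3τ).
C_trough = C₀ × (r + r² + … + r^3) = C₀ × r(1−r^3)/(1−r)
        = 229.7 × 0.5661 × (1 − 0.1814) / (1 − 0.5661) = 245.3 mg/L

245 mg/L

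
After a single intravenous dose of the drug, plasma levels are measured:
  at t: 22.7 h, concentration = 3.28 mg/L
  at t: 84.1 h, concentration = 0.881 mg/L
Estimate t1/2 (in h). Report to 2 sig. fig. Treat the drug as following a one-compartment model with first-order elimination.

32 h

k = ln(C₁/C₂) / (t₂ − t₁) = ln(3.28/0.881) / (84.1 − 22.7)
  = 1.315 / 61.40 = 0.02142 h⁻¹
t½ = ln2 / k = 0.693147 / 0.02142 = 32.36 h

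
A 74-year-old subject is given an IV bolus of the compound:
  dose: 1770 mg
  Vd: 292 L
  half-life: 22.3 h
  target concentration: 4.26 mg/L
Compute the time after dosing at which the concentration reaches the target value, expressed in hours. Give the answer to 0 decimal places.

11 h

C₀ = Dose / Vd = 1770 / 292 = 6.062 mg/L
k = ln2 / t½ = 0.693147 / 22.3 = 0.03108 h⁻¹
t = ln(C₀ / C) / k = ln(6.062 / 4.26) / 0.03108
  = ln(1.423) / 0.03108 = 0.3528 / 0.03108 = 11.35 h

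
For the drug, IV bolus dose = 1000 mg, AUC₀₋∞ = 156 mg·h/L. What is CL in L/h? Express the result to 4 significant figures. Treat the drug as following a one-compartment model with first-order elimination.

6.410 L/h

CL = Dose / AUC = 1000 / 156 = 6.410 L/h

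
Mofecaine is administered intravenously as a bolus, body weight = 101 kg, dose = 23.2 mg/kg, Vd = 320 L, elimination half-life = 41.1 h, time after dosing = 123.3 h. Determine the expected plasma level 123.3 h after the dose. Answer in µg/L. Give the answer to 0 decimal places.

915 µg/L

Total dose = 23.2 × 101 = 2343 mg
C₀ = Dose / Vd = 2343 / 320 = 7.322 mg/L
k = ln2 / t½ = 0.693147 / 41.1 = 0.01686 h⁻¹
t / t½ = 123.3 / 41.1 = 3 half-lives
C = C₀ × (1/2)^3 = 7.322 × 0.1250 = 0.9153 mg/L
Convert: 0.9153 mg/L × 1000 = 915.3 µg/L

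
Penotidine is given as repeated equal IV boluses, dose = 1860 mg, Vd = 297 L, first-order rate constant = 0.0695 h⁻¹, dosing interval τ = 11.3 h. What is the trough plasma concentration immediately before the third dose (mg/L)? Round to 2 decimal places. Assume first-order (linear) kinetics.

C₀ per dose = Dose / Vd = 1860 / 297 = 6.263 mg/L
Fraction remaining after one interval: r = e^(−kτ) = e^(−0.06950 × 11.3) = 0.4560
Before dose 3, 2 doses have been given (aged 1τ, 2τ).
C_trough = C₀ × (r + r²) = 6.263 × (0.4560 + 0.2079) = 4.158 mg/L

4.16 mg/L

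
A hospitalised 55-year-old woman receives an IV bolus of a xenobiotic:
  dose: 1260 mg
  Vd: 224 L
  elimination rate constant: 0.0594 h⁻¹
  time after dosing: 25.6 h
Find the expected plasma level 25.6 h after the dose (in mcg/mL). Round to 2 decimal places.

1.23 mcg/mL

C₀ = Dose / Vd = 1260 / 224 = 5.625 mg/L
C = C₀ · e^(−k·t) = 5.625 × e^(−0.05940 × 25.6)
  = 5.625 × 0.2186 = 1.230 mg/L
(1.230 mg/L = 1.230 mcg/mL)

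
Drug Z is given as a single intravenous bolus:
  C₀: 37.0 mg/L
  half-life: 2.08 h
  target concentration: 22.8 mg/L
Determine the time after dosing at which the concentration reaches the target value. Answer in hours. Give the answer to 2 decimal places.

k = ln2 / t½ = 0.693147 / 2.08 = 0.3332 h⁻¹
t = ln(C₀ / C) / k = ln(37.00 / 22.8) / 0.3332
  = ln(1.623) / 0.3332 = 0.4843 / 0.3332 = 1.453 h

1.45 h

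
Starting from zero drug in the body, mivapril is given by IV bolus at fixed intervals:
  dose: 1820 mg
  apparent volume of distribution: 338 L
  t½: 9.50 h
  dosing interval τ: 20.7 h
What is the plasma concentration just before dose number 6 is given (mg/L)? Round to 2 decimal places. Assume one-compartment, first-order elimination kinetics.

C₀ per dose = Dose / Vd = 1820 / 338 = 5.385 mg/L
k = ln2 / t½ = 0.693147 / 9.50 = 0.07296 h⁻¹
Fraction remaining after one interval: r = e^(−kτ) = e^(−0.07296 × 20.7) = 0.2208
Before dose 6, 5 doses have been given (aged 1τ, 2τ, 3τ, 4τ, 5τ).
C_trough = C₀ × (r + r² + … + r^5) = C₀ × r(1−r^5)/(1−r)
        = 5.385 × 0.2208 × (1 − 0.0005248) / (1 − 0.2208) = 1.525 mg/L

1.53 mg/L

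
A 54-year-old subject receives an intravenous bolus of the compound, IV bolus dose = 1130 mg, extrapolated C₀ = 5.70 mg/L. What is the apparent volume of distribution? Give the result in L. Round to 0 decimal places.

Vd = Dose / C₀ = 1130 / 5.70 = 198.2 L

198 L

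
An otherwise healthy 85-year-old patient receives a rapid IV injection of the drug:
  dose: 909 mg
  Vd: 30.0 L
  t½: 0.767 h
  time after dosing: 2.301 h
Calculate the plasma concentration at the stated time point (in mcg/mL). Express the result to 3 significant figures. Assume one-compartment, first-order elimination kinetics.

3.79 mcg/mL

C₀ = Dose / Vd = 909.0 / 30.0 = 30.30 mg/L
k = ln2 / t½ = 0.693147 / 0.767 = 0.9037 h⁻¹
t / t½ = 2.301 / 0.767 = 3 half-lives
C = C₀ × (1/2)^3 = 30.30 × 0.1250 = 3.788 mg/L
(3.788 mg/L = 3.788 mcg/mL)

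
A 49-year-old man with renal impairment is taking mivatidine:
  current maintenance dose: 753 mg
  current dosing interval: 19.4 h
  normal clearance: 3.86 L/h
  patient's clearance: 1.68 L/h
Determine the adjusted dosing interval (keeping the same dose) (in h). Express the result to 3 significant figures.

44.6 h

To keep the same average steady-state level, dosing rate must scale with clearance.
CL ratio = 1.68 / 3.86 = 0.4352
New interval (same dose) = 19.4 / 0.4352 = 44.58 h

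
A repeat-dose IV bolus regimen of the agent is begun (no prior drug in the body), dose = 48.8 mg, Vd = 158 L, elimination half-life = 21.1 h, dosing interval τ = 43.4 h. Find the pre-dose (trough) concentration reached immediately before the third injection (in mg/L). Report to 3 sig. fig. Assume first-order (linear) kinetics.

C₀ per dose = Dose / Vd = 48.8 / 158 = 0.3089 mg/L
k = ln2 / t½ = 0.693147 / 21.1 = 0.03285 h⁻¹
Fraction remaining after one interval: r = e^(−kτ) = e^(−0.03285 × 43.4) = 0.2403
Before dose 3, 2 doses have been given (aged 1τ, 2τ).
C_trough = C₀ × (r + r²) = 0.3089 × (0.2403 + 0.05774) = 0.09206 mg/L

0.0921 mg/L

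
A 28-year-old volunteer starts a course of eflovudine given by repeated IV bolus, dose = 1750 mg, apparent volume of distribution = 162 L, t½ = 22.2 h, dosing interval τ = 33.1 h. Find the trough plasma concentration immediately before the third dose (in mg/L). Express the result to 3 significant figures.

5.21 mg/L

C₀ per dose = Dose / Vd = 1750 / 162 = 10.80 mg/L
k = ln2 / t½ = 0.693147 / 22.2 = 0.03122 h⁻¹
Fraction remaining after one interval: r = e^(−kτ) = e^(−0.03122 × 33.1) = 0.3558
Before dose 3, 2 doses have been given (aged 1τ, 2τ).
C_trough = C₀ × (r + r²) = 10.80 × (0.3558 + 0.1266) = 5.210 mg/L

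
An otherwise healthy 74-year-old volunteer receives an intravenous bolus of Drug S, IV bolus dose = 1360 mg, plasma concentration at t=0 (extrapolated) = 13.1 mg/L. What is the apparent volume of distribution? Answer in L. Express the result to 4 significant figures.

103.8 L

Vd = Dose / C₀ = 1360 / 13.1 = 103.8 L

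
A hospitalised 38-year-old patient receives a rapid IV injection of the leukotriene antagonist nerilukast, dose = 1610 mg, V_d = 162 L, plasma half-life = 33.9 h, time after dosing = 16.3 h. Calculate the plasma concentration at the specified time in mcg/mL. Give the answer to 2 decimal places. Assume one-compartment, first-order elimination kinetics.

7.12 mcg/mL

C₀ = Dose / Vd = 1610 / 162 = 9.938 mg/L
k = ln2 / t½ = 0.693147 / 33.9 = 0.02045 h⁻¹
C = C₀ · e^(−k·t) = 9.938 × e^(−0.02045 × 16.3)
  = 9.938 × 0.7165 = 7.121 mg/L
(7.121 mg/L = 7.121 mcg/mL)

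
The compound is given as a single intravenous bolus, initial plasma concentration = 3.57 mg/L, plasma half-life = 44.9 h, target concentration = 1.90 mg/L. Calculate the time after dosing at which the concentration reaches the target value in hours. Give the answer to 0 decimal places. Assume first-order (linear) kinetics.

41 h

k = ln2 / t½ = 0.693147 / 44.9 = 0.01544 h⁻¹
t = ln(C₀ / C) / k = ln(3.570 / 1.90) / 0.01544
  = ln(1.879) / 0.01544 = 0.6307 / 0.01544 = 40.85 h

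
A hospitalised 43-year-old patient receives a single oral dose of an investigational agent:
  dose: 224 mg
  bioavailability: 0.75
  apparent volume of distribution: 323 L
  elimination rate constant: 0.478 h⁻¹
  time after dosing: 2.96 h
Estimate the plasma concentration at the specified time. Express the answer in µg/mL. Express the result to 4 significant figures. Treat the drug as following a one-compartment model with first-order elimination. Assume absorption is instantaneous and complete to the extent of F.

0.1264 µg/mL

Amount reaching circulation = F × Dose = 0.75 × 224.0 = 168.0 mg
C₀ = F·Dose / Vd = 168.0 / 323 = 0.5201 mg/L
C = C₀ · e^(−k·t) = 0.5201 × e^(−0.4780 × 2.96)
  = 0.5201 × 0.2430 = 0.1264 mg/L
(0.1264 mg/L = 0.1264 µg/mL)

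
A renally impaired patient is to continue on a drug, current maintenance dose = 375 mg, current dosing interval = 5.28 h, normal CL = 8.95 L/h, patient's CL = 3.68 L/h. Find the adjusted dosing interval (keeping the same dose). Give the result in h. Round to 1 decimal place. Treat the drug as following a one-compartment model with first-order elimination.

12.8 h

To keep the same average steady-state level, dosing rate must scale with clearance.
CL ratio = 3.68 / 8.95 = 0.4112
New interval (same dose) = 5.28 / 0.4112 = 12.84 h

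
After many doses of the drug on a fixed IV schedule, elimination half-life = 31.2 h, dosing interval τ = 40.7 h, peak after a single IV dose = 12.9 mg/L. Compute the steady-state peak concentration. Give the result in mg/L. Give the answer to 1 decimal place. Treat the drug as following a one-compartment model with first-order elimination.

k = ln2 / t½ = 0.693147 / 31.2 = 0.02222 h⁻¹
e^(−kτ) = e^(−0.02222 × 40.7) = 0.4048
Accumulation ratio R = 1 / (1 − e^(−kτ)) = 1 / (1 − 0.4048) = 1.680
Steady-state peak = C₀ × R = 12.9 × 1.680 = 21.67 mg/L

21.7 mg/L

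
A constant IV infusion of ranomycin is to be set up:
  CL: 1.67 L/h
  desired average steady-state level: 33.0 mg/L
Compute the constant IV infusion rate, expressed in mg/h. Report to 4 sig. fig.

55.11 mg/h

At steady state, infusion rate R₀ = Css × CL = 33.0 × 1.670 = 55.11 mg/h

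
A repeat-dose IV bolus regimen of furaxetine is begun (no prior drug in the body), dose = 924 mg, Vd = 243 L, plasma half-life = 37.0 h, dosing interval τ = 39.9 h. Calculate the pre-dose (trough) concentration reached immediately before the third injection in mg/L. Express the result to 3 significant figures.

2.65 mg/L

C₀ per dose = Dose / Vd = 924 / 243 = 3.802 mg/L
k = ln2 / t½ = 0.693147 / 37.0 = 0.01873 h⁻¹
Fraction remaining after one interval: r = e^(−kτ) = e^(−0.01873 × 39.9) = 0.4736
Before dose 3, 2 doses have been given (aged 1τ, 2τ).
C_trough = C₀ × (r + r²) = 3.802 × (0.4736 + 0.2243) = 2.653 mg/L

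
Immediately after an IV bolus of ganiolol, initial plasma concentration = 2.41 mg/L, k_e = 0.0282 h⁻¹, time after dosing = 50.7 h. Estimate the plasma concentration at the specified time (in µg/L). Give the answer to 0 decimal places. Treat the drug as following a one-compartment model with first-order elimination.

C = C₀ · e^(−k·t) = 2.410 × e^(−0.02820 × 50.7)
  = 2.410 × 0.2394 = 0.5770 mg/L
Convert: 0.5770 mg/L × 1000 = 577.0 µg/L

577 µg/L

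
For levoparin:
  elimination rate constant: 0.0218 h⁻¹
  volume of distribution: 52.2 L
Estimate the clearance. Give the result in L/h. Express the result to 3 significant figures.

CL = k × Vd = 0.0218 × 52.2 = 1.138 L/h

1.14 L/h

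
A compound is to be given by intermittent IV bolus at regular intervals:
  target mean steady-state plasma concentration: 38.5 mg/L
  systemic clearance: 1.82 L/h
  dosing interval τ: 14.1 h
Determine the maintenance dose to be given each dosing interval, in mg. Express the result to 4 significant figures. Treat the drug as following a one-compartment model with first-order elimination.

At steady state, Dose/τ = Css × CL.
Dose = Css × CL × τ = 38.5 × 1.820 × 14.1 = 988.0 mg

988.0 mg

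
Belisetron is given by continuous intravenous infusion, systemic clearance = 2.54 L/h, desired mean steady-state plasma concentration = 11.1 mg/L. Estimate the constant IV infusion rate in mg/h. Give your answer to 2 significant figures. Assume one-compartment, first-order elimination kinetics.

At steady state, infusion rate R₀ = Css × CL = 11.1 × 2.540 = 28.19 mg/h

28 mg/h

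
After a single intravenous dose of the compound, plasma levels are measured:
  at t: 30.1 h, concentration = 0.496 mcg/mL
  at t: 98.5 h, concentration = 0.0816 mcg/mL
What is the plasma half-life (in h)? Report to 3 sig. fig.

26.3 h

k = ln(C₁/C₂) / (t₂ − t₁) = ln(0.496/0.0816) / (98.5 − 30.1)
  = 1.805 / 68.40 = 0.02639 h⁻¹
t½ = ln2 / k = 0.693147 / 0.02639 = 26.27 h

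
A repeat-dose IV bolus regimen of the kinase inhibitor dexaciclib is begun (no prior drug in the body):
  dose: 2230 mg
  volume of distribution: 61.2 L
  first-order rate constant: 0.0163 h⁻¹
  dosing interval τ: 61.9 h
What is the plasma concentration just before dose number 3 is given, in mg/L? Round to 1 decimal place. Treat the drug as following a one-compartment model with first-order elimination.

18.1 mg/L

C₀ per dose = Dose / Vd = 2230 / 61.2 = 36.44 mg/L
Fraction remaining after one interval: r = e^(−kτ) = e^(−0.01630 × 61.9) = 0.3646
Before dose 3, 2 doses have been given (aged 1τ, 2τ).
C_trough = C₀ × (r + r²) = 36.44 × (0.3646 + 0.1329) = 18.13 mg/L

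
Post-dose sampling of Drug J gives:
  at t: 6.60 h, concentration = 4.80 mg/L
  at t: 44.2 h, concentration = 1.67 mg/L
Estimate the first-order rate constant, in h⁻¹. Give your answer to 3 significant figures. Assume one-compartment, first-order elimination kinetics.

0.0281 h⁻¹

k = ln(C₁/C₂) / (t₂ − t₁) = ln(4.80/1.67) / (44.2 − 6.60)
  = 1.056 / 37.60 = 0.02809 h⁻¹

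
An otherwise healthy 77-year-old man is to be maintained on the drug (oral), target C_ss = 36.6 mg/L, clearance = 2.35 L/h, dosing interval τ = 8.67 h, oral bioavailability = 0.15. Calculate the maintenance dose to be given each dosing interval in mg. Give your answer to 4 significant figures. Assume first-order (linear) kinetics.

4971 mg

At steady state, F × (Dose/τ) = Css × CL.
Dose = Css × CL × τ / F = 36.6 × 2.350 × 8.67 / 0.15 = 4971 mg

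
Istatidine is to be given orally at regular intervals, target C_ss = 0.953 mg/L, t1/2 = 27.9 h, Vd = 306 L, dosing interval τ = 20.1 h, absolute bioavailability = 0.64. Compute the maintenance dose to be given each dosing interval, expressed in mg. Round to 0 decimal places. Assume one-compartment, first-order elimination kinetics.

228 mg

k = ln2 / t½ = 0.693147 / 27.9 = 0.02484 h⁻¹
CL = k × Vd = 0.02484 × 306 = 7.601 L/h
At steady state, F × (Dose/τ) = Css × CL.
Dose = Css × CL × τ / F = 0.953 × 7.601 × 20.1 / 0.64 = 227.5 mg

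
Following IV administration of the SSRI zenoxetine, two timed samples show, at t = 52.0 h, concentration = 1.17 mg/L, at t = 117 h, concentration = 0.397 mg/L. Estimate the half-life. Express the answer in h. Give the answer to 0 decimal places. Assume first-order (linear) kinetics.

k = ln(C₁/C₂) / (t₂ − t₁) = ln(1.17/0.397) / (117 − 52.0)
  = 1.081 / 65.00 = 0.01663 h⁻¹
t½ = ln2 / k = 0.693147 / 0.01663 = 41.68 h

42 h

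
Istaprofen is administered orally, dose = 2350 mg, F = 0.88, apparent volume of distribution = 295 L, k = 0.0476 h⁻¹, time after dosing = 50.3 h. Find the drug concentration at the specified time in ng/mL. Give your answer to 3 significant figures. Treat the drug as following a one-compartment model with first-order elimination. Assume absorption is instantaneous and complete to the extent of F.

640 ng/mL

Amount reaching circulation = F × Dose = 0.88 × 2350 = 2068 mg
C₀ = F·Dose / Vd = 2068 / 295 = 7.010 mg/L
C = C₀ · e^(−k·t) = 7.010 × e^(−0.04760 × 50.3)
  = 7.010 × 0.09124 = 0.6396 mg/L
Convert: 0.6396 mg/L × 1000 = 639.6 ng/mL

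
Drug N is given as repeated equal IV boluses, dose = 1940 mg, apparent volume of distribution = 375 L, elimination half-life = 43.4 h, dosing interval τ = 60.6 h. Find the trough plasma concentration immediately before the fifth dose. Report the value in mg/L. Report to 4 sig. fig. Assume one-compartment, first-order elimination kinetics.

3.103 mg/L

C₀ per dose = Dose / Vd = 1940 / 375 = 5.173 mg/L
k = ln2 / t½ = 0.693147 / 43.4 = 0.01597 h⁻¹
Fraction remaining after one interval: r = e^(−kτ) = e^(−0.01597 × 60.6) = 0.3799
Before dose 5, 4 doses have been given (aged 1τ, 2τ, 3τ, 4τ).
C_trough = C₀ × (r + r² + … + r^4) = C₀ × r(1−r^4)/(1−r)
        = 5.173 × 0.3799 × (1 − 0.02083) / (1 − 0.3799) = 3.103 mg/L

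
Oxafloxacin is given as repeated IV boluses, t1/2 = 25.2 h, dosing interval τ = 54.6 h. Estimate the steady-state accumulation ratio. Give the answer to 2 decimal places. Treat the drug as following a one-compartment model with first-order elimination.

1.29

k = ln2 / t½ = 0.693147 / 25.2 = 0.02751 h⁻¹
e^(−kτ) = e^(−0.02751 × 54.6) = 0.2227
Accumulation ratio R = 1 / (1 − e^(−kτ)) = 1 / (1 − 0.2227) = 1.287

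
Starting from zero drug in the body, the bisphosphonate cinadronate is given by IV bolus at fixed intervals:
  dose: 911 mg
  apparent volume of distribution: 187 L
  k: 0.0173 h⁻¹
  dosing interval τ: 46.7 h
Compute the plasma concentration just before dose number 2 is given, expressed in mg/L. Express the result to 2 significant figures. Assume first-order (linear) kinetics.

2.2 mg/L

C₀ per dose = Dose / Vd = 911 / 187 = 4.872 mg/L
Fraction remaining after one interval: r = e^(−kτ) = e^(−0.01730 × 46.7) = 0.4458
Before dose 2, 1 dose has been given (aged 1τ).
C_trough = C₀ × r = 4.872 × 0.4458 = 2.172 mg/L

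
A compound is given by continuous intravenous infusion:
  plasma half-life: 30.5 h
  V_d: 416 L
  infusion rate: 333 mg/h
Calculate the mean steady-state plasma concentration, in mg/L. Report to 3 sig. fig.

k = ln2 / t½ = 0.693147 / 30.5 = 0.02273 h⁻¹
CL = k × Vd = 0.02273 × 416 = 9.456 L/h
At steady state Css = R₀ / CL = 333 / 9.456 = 35.22 mg/L

35.2 mg/L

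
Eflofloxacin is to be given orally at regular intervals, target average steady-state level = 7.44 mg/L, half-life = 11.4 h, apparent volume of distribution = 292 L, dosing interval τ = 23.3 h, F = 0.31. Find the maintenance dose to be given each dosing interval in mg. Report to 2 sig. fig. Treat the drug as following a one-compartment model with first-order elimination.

9900 mg

k = ln2 / t½ = 0.693147 / 11.4 = 0.06080 h⁻¹
CL = k × Vd = 0.06080 × 292 = 17.75 L/h
At steady state, F × (Dose/τ) = Css × CL.
Dose = Css × CL × τ / F = 7.44 × 17.75 × 23.3 / 0.31 = 9926 mg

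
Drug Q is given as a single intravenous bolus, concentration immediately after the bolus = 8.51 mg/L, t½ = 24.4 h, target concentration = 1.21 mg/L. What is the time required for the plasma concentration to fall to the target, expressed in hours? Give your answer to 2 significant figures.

69 h

k = ln2 / t½ = 0.693147 / 24.4 = 0.02841 h⁻¹
t = ln(C₀ / C) / k = ln(8.510 / 1.21) / 0.02841
  = ln(7.033) / 0.02841 = 1.951 / 0.02841 = 68.67 h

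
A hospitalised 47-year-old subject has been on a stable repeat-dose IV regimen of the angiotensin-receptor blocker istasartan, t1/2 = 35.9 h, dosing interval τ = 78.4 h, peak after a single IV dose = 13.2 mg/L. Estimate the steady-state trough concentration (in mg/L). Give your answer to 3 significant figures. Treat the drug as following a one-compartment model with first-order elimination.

k = ln2 / t½ = 0.693147 / 35.9 = 0.01931 h⁻¹
e^(−kτ) = e^(−0.01931 × 78.4) = 0.2200
Accumulation ratio R = 1 / (1 − e^(−kτ)) = 1 / (1 − 0.2200) = 1.282
Steady-state trough = C₀ × R × e^(−kτ) = 13.2 × 1.282 × 0.2200 = 3.723 mg/L

3.72 mg/L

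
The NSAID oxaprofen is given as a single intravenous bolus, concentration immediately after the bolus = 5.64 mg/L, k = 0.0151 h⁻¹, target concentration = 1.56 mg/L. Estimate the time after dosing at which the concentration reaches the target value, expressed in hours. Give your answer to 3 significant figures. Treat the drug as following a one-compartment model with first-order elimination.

85.1 h

t = ln(C₀ / C) / k = ln(5.640 / 1.56) / 0.01510
  = ln(3.615) / 0.01510 = 1.285 / 0.01510 = 85.10 h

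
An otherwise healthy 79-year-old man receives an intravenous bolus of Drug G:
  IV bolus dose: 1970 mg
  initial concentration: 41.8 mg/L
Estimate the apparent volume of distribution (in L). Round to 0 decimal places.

Vd = Dose / C₀ = 1970 / 41.8 = 47.13 L

47 L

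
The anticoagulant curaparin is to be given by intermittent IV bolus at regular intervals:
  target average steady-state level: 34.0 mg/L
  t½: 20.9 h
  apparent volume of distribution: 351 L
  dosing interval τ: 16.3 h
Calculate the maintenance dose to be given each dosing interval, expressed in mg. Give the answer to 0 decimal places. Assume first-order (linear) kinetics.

6451 mg

k = ln2 / t½ = 0.693147 / 20.9 = 0.03316 h⁻¹
CL = k × Vd = 0.03316 × 351 = 11.64 L/h
At steady state, Dose/τ = Css × CL.
Dose = Css × CL × τ = 34.0 × 11.64 × 16.3 = 6451 mg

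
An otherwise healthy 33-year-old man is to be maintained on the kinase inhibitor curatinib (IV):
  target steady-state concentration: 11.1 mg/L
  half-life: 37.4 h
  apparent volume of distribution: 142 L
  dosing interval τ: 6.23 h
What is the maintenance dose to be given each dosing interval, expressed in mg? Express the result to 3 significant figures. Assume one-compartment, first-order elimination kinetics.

k = ln2 / t½ = 0.693147 / 37.4 = 0.01853 h⁻¹
CL = k × Vd = 0.01853 × 142 = 2.631 L/h
At steady state, Dose/τ = Css × CL.
Dose = Css × CL × τ = 11.1 × 2.631 × 6.23 = 181.9 mg

182 mg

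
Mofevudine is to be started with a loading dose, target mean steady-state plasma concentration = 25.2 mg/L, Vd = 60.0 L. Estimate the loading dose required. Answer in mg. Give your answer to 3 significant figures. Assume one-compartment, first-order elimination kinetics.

LD = Css × Vd = 25.2 × 60.0 = 1512 mg

1510 mg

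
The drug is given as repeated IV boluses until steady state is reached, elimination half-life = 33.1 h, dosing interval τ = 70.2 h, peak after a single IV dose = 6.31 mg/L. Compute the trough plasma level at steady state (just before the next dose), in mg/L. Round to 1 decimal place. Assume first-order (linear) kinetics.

1.9 mg/L

k = ln2 / t½ = 0.693147 / 33.1 = 0.02094 h⁻¹
e^(−kτ) = e^(−0.02094 × 70.2) = 0.2299
Accumulation ratio R = 1 / (1 − e^(−kτ)) = 1 / (1 − 0.2299) = 1.299
Steady-state trough = C₀ × R × e^(−kτ) = 6.31 × 1.299 × 0.2299 = 1.884 mg/L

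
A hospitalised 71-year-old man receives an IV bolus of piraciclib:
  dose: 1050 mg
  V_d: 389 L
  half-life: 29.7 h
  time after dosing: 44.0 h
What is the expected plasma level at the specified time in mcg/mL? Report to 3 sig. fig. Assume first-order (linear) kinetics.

C₀ = Dose / Vd = 1050 / 389 = 2.699 mg/L
k = ln2 / t½ = 0.693147 / 29.7 = 0.02334 h⁻¹
C = C₀ · e^(−k·t) = 2.699 × e^(−0.02334 × 44.0)
  = 2.699 × 0.3581 = 0.9665 mg/L
(0.9665 mg/L = 0.9665 mcg/mL)

0.967 mcg/mL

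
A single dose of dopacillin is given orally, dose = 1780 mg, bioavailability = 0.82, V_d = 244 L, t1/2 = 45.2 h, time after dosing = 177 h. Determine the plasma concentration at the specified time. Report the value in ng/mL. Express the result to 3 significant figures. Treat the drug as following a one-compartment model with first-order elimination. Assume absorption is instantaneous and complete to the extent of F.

Amount reaching circulation = F × Dose = 0.82 × 1780 = 1460 mg
C₀ = F·Dose / Vd = 1460 / 244 = 5.984 mg/L
k = ln2 / t½ = 0.693147 / 45.2 = 0.01534 h⁻¹
C = C₀ · e^(−k·t) = 5.984 × e^(−0.01534 × 177)
  = 5.984 × 0.06619 = 0.3961 mg/L
Convert: 0.3961 mg/L × 1000 = 396.1 ng/mL

396 ng/mL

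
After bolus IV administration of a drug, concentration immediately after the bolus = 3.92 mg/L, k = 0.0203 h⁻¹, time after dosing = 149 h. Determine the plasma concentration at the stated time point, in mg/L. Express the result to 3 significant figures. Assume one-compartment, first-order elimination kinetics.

C = C₀ · e^(−k·t) = 3.920 × e^(−0.02030 × 149)
  = 3.920 × 0.04857 = 0.1904 mg/L

0.190 mg/L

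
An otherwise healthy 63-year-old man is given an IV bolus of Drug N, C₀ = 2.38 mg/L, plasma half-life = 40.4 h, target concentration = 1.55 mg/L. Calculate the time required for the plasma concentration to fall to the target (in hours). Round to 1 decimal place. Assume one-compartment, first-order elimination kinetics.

k = ln2 / t½ = 0.693147 / 40.4 = 0.01716 h⁻¹
t = ln(C₀ / C) / k = ln(2.380 / 1.55) / 0.01716
  = ln(1.535) / 0.01716 = 0.4285 / 0.01716 = 24.97 h

25.0 h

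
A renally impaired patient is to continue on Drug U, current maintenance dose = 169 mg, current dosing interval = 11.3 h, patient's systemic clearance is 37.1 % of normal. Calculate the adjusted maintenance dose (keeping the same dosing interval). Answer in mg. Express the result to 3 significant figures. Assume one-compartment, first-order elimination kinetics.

To keep the same average steady-state level, dosing rate must scale with clearance.
CL ratio = 37.1 / 100 = 0.3710
New dose (same interval) = 169 × 0.3710 = 62.70 mg

62.7 mg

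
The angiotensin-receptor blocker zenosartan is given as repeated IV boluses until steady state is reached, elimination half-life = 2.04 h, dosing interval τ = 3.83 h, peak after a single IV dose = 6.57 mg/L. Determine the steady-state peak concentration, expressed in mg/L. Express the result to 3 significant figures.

9.03 mg/L

k = ln2 / t½ = 0.693147 / 2.04 = 0.3398 h⁻¹
e^(−kτ) = e^(−0.3398 × 3.83) = 0.2721
Accumulation ratio R = 1 / (1 − e^(−kτ)) = 1 / (1 − 0.2721) = 1.374
Steady-state peak = C₀ × R = 6.57 × 1.374 = 9.027 mg/L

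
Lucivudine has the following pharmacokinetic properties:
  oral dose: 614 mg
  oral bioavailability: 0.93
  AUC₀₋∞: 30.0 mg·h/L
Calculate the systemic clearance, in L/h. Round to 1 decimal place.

19.0 L/h

CL = F·Dose / AUC = 0.93 × 614 / 30.0 = 19.03 L/h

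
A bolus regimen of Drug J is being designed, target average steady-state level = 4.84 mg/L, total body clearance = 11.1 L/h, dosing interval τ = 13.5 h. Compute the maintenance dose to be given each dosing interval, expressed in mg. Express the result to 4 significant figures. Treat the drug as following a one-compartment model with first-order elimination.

At steady state, Dose/τ = Css × CL.
Dose = Css × CL × τ = 4.84 × 11.10 × 13.5 = 725.3 mg

725.3 mg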